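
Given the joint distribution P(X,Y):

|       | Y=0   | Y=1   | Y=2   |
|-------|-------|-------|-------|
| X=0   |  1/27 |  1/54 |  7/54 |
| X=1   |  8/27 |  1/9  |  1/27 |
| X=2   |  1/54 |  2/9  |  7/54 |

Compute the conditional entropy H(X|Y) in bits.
1.1035 bits

H(X|Y) = H(X,Y) - H(Y)

H(X,Y) = -Σ_{x,y} P(x,y) log₂ P(x,y). Per-cell terms -P(x,y)·log₂P(x,y):
  X=0: 0.17611, 0.10657, 0.38209
  X=1: 0.51997, 0.35221, 0.17611
  X=2: 0.10657, 0.48221, 0.38209
Sum of the 9 terms: H(X,Y) = 2.6839 bits

Marginal of Y (column sums):
  P(Y=0) = 1/27 + 8/27 + 1/54 = 19/54
  P(Y=1) = 1/54 + 1/9 + 2/9 = 19/54
  P(Y=2) = 7/54 + 1/27 + 7/54 = 8/27
H(Y) = -[(19/54)·log₂(19/54) + (19/54)·log₂(19/54) + (8/27)·log₂(8/27)]
  = 0.53023 + 0.53023 + 0.51997 = 1.5804 bits

H(X|Y) = H(X,Y) - H(Y) = 2.6839 - 1.5804 = 1.1035 bits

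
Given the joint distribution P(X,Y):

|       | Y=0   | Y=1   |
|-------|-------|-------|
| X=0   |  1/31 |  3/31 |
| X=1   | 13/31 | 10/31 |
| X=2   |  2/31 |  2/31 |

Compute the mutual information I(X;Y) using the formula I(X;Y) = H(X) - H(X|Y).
0.0327 bits

I(X;Y) = H(X) - H(X|Y)

Marginal of X (row sums):
  P(X=0) = 1/31 + 3/31 = 4/31
  P(X=1) = 13/31 + 10/31 = 23/31
  P(X=2) = 2/31 + 2/31 = 4/31
H(X) = -[(4/31)·log₂(4/31) + (23/31)·log₂(23/31) + (4/31)·log₂(4/31)]
  = 0.38119 + 0.31950 + 0.38119 = 1.08188 bits

Marginal of Y (column sums):
  P(Y=0) = 1/31 + 13/31 + 2/31 = 16/31
  P(Y=1) = 3/31 + 10/31 + 2/31 = 15/31
H(X|Y) = Σ_y P(y)·H(X|Y=y):
  Y=0: P(Y=0) = 16/31, P(X|Y=0) = (1/16, 13/16, 1/8) → H(X|Y=0) = 0.86839
  Y=1: P(Y=1) = 15/31, P(X|Y=1) = (1/5, 2/3, 2/15) → H(X|Y=1) = 1.24195
H(X|Y) = (16/31)·0.86839 + (15/31)·1.24195 = 1.04914 bits

I(X;Y) = H(X) - H(X|Y) = 1.08188 - 1.04914 = 0.0327 bits

Cross-check via I(X;Y) = H(X) + H(Y) - H(X,Y): computing H(Y) from the column sums and H(X,Y) from the 6 cells in the same way gives H(Y) = 0.99925 bits and H(X,Y) = 2.04839 bits, so
I(X;Y) = 1.08188 + 0.99925 - 2.04839 = 0.0327 bits ✓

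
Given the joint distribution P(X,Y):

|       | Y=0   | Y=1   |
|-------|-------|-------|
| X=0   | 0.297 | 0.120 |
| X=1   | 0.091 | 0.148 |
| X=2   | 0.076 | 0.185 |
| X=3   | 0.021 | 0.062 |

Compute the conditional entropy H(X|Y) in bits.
1.7092 bits

H(X|Y) = H(X,Y) - H(Y)

H(X,Y) = -Σ_{x,y} P(x,y) log₂ P(x,y). Per-cell terms -P(x,y)·log₂P(x,y):
  X=0: 0.520185, 0.367067
  X=1: 0.314677, 0.407937
  X=2: 0.282557, 0.450365
  X=3: 0.117043, 0.248718
Sum of the 8 terms: H(X,Y) = 2.70855 bits

Marginal of Y (column sums):
  P(Y=0) = 0.297 + 0.091 + 0.076 + 0.021 = 0.485
  P(Y=1) = 0.120 + 0.148 + 0.185 + 0.062 = 0.515
H(Y) = -[0.485·log₂(0.485) + 0.515·log₂(0.515)]
  = 0.506313 + 0.493038 = 0.99935 bits

H(X|Y) = H(X,Y) - H(Y) = 2.70855 - 0.99935 = 1.7092 bits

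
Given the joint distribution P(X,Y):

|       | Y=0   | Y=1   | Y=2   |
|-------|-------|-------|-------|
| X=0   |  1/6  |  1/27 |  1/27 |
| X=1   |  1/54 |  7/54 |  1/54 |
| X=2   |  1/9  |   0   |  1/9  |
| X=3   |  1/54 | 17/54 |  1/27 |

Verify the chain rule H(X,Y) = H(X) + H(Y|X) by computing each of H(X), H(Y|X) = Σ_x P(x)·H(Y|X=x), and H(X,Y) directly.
H(X) = 1.9383 bits, H(Y|X) = 0.9520 bits, H(X,Y) = 2.8903 bits

Marginal of X (row sums):
  P(X=0) = 1/6 + 1/27 + 1/27 = 13/54
  P(X=1) = 1/54 + 7/54 + 1/54 = 1/6
  P(X=2) = 1/9 + 0 + 1/9 = 2/9
  P(X=3) = 1/54 + 17/54 + 1/27 = 10/27
H(X) = -[(13/54)·log₂(13/54) + (1/6)·log₂(1/6) + (2/9)·log₂(2/9) + (10/27)·log₂(10/27)]
  = 0.4946 + 0.4308 + 0.4822 + 0.5307 = 1.9383 bits

H(Y|X) = Σ_x P(x)·H(Y|X=x):
  X=0: P(X=0) = 13/54, P(Y|X=0) = (9/13, 2/13, 2/13) → H(Y|X=0) = 1.1982
  X=1: P(X=1) = 1/6, P(Y|X=1) = (1/9, 7/9, 1/9) → H(Y|X=1) = 0.9864
  X=2: P(X=2) = 2/9, P(Y|X=2) = (1/2, 0, 1/2) → H(Y|X=2) = 1.0000
  X=3: P(X=3) = 10/27, P(Y|X=3) = (1/20, 17/20, 1/10) → H(Y|X=3) = 0.7476
H(Y|X) = (13/54)·1.1982 + (1/6)·0.9864 + (2/9)·1.0000 + (10/27)·0.7476 = 0.9520 bits

H(X,Y) = -Σ_{x,y} P(x,y) log₂ P(x,y). Per-cell terms -P(x,y)·log₂P(x,y):
  X=0: 0.4308, 0.1761, 0.1761
  X=1: 0.1066, 0.3821, 0.1066
  X=2: 0.3522, 0.0000, 0.3522
  X=3: 0.1066, 0.5249, 0.1761
  (cells with P = 0 contribute 0)
Sum of the 12 terms: H(X,Y) = 2.8903 bits

Chain rule check:
  H(X) + H(Y|X) = 1.9383 + 0.9520 = 2.8903 bits
  H(X,Y) = 2.8903 bits
✓ Chain rule verified.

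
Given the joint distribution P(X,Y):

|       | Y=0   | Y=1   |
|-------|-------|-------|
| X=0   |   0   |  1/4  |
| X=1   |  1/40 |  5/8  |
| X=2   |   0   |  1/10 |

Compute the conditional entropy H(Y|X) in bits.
0.1529 bits

H(Y|X) = H(X,Y) - H(X)

H(X,Y) = -Σ_{x,y} P(x,y) log₂ P(x,y). Per-cell terms -P(x,y)·log₂P(x,y):
  X=0: 0.000000, 0.500000
  X=1: 0.133048, 0.423795
  X=2: 0.000000, 0.332193
  (cells with P = 0 contribute 0)
Sum of the 6 terms: H(X,Y) = 1.38904 bits

Marginal of X (row sums):
  P(X=0) = 0 + 1/4 = 1/4
  P(X=1) = 1/40 + 5/8 = 13/20
  P(X=2) = 0 + 1/10 = 1/10
H(X) = -[(1/4)·log₂(1/4) + (13/20)·log₂(13/20) + (1/10)·log₂(1/10)]
  = 0.500000 + 0.403967 + 0.332193 = 1.23616 bits

H(Y|X) = H(X,Y) - H(X) = 1.38904 - 1.23616 = 0.1529 bits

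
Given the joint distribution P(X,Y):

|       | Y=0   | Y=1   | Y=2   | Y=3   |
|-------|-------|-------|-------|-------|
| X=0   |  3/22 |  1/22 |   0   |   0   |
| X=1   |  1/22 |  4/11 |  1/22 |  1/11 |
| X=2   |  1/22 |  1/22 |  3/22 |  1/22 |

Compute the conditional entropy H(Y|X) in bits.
1.4100 bits

H(Y|X) = H(X,Y) - H(X)

H(X,Y) = -Σ_{x,y} P(x,y) log₂ P(x,y). Per-cell terms -P(x,y)·log₂P(x,y):
  X=0: 0.3920, 0.2027, 0.0000, 0.0000
  X=1: 0.2027, 0.5307, 0.2027, 0.3145
  X=2: 0.2027, 0.2027, 0.3920, 0.2027
  (cells with P = 0 contribute 0)
Sum of the 12 terms: H(X,Y) = 2.8454 bits

Marginal of X (row sums):
  P(X=0) = 3/22 + 1/22 + 0 + 0 = 2/11
  P(X=1) = 1/22 + 4/11 + 1/22 + 1/11 = 6/11
  P(X=2) = 1/22 + 1/22 + 3/22 + 1/22 = 3/11
H(X) = -[(2/11)·log₂(2/11) + (6/11)·log₂(6/11) + (3/11)·log₂(3/11)]
  = 0.4472 + 0.4770 + 0.5112 = 1.4354 bits

H(Y|X) = H(X,Y) - H(X) = 2.8454 - 1.4354 = 1.4100 bits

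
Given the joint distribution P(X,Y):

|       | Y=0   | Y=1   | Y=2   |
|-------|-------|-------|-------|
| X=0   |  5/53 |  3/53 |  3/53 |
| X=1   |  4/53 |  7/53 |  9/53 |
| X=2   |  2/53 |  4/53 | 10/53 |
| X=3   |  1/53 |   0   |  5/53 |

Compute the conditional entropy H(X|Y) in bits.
1.7467 bits

H(X|Y) = H(X,Y) - H(Y)

H(X,Y) = -Σ_{x,y} P(x,y) log₂ P(x,y). Per-cell terms -P(x,y)·log₂P(x,y):
  X=0: 0.32132, 0.23451, 0.23451
  X=1: 0.28135, 0.38574, 0.43438
  X=2: 0.17841, 0.28135, 0.45396
  X=3: 0.10807, 0.00000, 0.32132
  (cells with P = 0 contribute 0)
Sum of the 12 terms: H(X,Y) = 3.2349 bits

Marginal of Y (column sums):
  P(Y=0) = 5/53 + 4/53 + 2/53 + 1/53 = 12/53
  P(Y=1) = 3/53 + 7/53 + 4/53 + 0 = 14/53
  P(Y=2) = 3/53 + 9/53 + 10/53 + 5/53 = 27/53
H(Y) = -[(12/53)·log₂(12/53) + (14/53)·log₂(14/53) + (27/53)·log₂(27/53)]
  = 0.48520 + 0.50732 + 0.49570 = 1.4882 bits

H(X|Y) = H(X,Y) - H(Y) = 3.2349 - 1.4882 = 1.7467 bits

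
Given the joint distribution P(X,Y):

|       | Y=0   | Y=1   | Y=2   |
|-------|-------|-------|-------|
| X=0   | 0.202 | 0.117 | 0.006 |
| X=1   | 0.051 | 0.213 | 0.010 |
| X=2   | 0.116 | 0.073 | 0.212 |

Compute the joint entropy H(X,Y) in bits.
2.7438 bits

H(X,Y) = -Σ_{x,y} P(x,y) log₂ P(x,y). Per-cell terms -P(x,y)·log₂P(x,y):
  X=0: 0.46613, 0.36216, 0.04428
  X=1: 0.21896, 0.47522, 0.06644
  X=2: 0.36051, 0.27565, 0.47443
Sum of the 9 terms: H(X,Y) = 2.7438 bits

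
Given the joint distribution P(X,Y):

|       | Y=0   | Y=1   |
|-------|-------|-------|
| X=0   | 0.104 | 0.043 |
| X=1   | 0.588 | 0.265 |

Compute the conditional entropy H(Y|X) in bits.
0.8907 bits

H(Y|X) = H(X,Y) - H(X)

H(X,Y) = -Σ_{x,y} P(x,y) log₂ P(x,y). Per-cell terms -P(x,y)·log₂P(x,y):
  X=0: 0.3396, 0.1952
  X=1: 0.4505, 0.5077
Sum of the 4 terms: H(X,Y) = 1.4930 bits

Marginal of X (row sums):
  P(X=0) = 0.104 + 0.043 = 0.147
  P(X=1) = 0.588 + 0.265 = 0.853
H(X) = -[0.147·log₂(0.147) + 0.853·log₂(0.853)]
  = 0.4066 + 0.1957 = 0.6023 bits

H(Y|X) = H(X,Y) - H(X) = 1.4930 - 0.6023 = 0.8907 bits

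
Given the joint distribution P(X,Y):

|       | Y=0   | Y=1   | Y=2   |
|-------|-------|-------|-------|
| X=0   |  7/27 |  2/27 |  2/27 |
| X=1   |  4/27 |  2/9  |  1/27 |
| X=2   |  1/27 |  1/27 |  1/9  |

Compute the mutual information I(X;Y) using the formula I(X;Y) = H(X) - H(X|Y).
0.2045 bits

I(X;Y) = H(X) - H(X|Y)

Marginal of X (row sums):
  P(X=0) = 7/27 + 2/27 + 2/27 = 11/27
  P(X=1) = 4/27 + 2/9 + 1/27 = 11/27
  P(X=2) = 1/27 + 1/27 + 1/9 = 5/27
H(X) = -[(11/27)·log₂(11/27) + (11/27)·log₂(11/27) + (5/27)·log₂(5/27)]
  = 0.5278 + 0.5278 + 0.4505 = 1.5061 bits

Marginal of Y (column sums):
  P(Y=0) = 7/27 + 4/27 + 1/27 = 4/9
  P(Y=1) = 2/27 + 2/9 + 1/27 = 1/3
  P(Y=2) = 2/27 + 1/27 + 1/9 = 2/9
H(X|Y) = Σ_y P(y)·H(X|Y=y):
  Y=0: P(Y=0) = 4/9, P(X|Y=0) = (7/12, 1/3, 1/12) → H(X|Y=0) = 1.2807
  Y=1: P(Y=1) = 1/3, P(X|Y=1) = (2/9, 2/3, 1/9) → H(X|Y=1) = 1.2244
  Y=2: P(Y=2) = 2/9, P(X|Y=2) = (1/3, 1/6, 1/2) → H(X|Y=2) = 1.4591
H(X|Y) = (4/9)·1.2807 + (1/3)·1.2244 + (2/9)·1.4591 = 1.3016 bits

I(X;Y) = H(X) - H(X|Y) = 1.5061 - 1.3016 = 0.2045 bits

Cross-check via I(X;Y) = H(X) + H(Y) - H(X,Y): computing H(Y) from the column sums and H(X,Y) from the 9 cells in the same way gives H(Y) = 1.5305 bits and H(X,Y) = 2.8321 bits, so
I(X;Y) = 1.5061 + 1.5305 - 2.8321 = 0.2045 bits ✓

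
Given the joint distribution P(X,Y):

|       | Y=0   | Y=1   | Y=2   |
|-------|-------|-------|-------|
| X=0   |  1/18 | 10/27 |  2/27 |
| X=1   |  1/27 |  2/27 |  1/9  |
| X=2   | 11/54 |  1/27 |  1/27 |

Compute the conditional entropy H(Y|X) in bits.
1.1713 bits

H(Y|X) = H(X,Y) - H(X)

H(X,Y) = -Σ_{x,y} P(x,y) log₂ P(x,y). Per-cell terms -P(x,y)·log₂P(x,y):
  X=0: 0.23166, 0.53073, 0.27814
  X=1: 0.17611, 0.27814, 0.35221
  X=2: 0.46759, 0.17611, 0.17611
Sum of the 9 terms: H(X,Y) = 2.6668 bits

Marginal of X (row sums):
  P(X=0) = 1/18 + 10/27 + 2/27 = 1/2
  P(X=1) = 1/27 + 2/27 + 1/9 = 2/9
  P(X=2) = 11/54 + 1/27 + 1/27 = 5/18
H(X) = -[(1/2)·log₂(1/2) + (2/9)·log₂(2/9) + (5/18)·log₂(5/18)]
  = 0.50000 + 0.48221 + 0.51333 = 1.4955 bits

H(Y|X) = H(X,Y) - H(X) = 2.6668 - 1.4955 = 1.1713 bits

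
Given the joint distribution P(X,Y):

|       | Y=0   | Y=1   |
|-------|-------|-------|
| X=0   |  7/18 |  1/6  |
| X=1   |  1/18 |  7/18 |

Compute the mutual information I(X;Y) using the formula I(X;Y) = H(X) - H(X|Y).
0.2599 bits

I(X;Y) = H(X) - H(X|Y)

Marginal of X (row sums):
  P(X=0) = 7/18 + 1/6 = 5/9
  P(X=1) = 1/18 + 7/18 = 4/9
H(X) = -[(5/9)·log₂(5/9) + (4/9)·log₂(4/9)]
  = 0.4711 + 0.5200 = 0.9911 bits

Marginal of Y (column sums):
  P(Y=0) = 7/18 + 1/18 = 4/9
  P(Y=1) = 1/6 + 7/18 = 5/9
H(X|Y) = Σ_y P(y)·H(X|Y=y):
  Y=0: P(Y=0) = 4/9, P(X|Y=0) = (7/8, 1/8) → H(X|Y=0) = 0.5436
  Y=1: P(Y=1) = 5/9, P(X|Y=1) = (3/10, 7/10) → H(X|Y=1) = 0.8813
H(X|Y) = (4/9)·0.5436 + (5/9)·0.8813 = 0.7312 bits

I(X;Y) = H(X) - H(X|Y) = 0.9911 - 0.7312 = 0.2599 bits

Cross-check via I(X;Y) = H(X) + H(Y) - H(X,Y): computing H(Y) from the column sums and H(X,Y) from the 4 cells in the same way gives H(Y) = 0.9911 bits and H(X,Y) = 1.7223 bits, so
I(X;Y) = 0.9911 + 0.9911 - 1.7223 = 0.2599 bits ✓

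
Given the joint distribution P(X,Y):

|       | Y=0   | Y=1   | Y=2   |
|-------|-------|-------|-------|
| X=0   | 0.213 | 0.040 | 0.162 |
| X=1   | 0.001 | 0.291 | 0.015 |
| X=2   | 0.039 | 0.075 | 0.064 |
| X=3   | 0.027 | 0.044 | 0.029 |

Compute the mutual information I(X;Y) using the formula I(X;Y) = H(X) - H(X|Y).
0.4585 bits

I(X;Y) = H(X) - H(X|Y)

Marginal of X (row sums):
  P(X=0) = 0.213 + 0.040 + 0.162 = 0.415
  P(X=1) = 0.001 + 0.291 + 0.015 = 0.307
  P(X=2) = 0.039 + 0.075 + 0.064 = 0.178
  P(X=3) = 0.027 + 0.044 + 0.029 = 0.100
H(X) = -[0.415·log₂(0.415) + 0.307·log₂(0.307) + 0.178·log₂(0.178) + 0.100·log₂(0.100)]
  = 0.52656 + 0.52303 + 0.44323 + 0.33219 = 1.82501 bits

Marginal of Y (column sums):
  P(Y=0) = 0.213 + 0.001 + 0.039 + 0.027 = 0.280
  P(Y=1) = 0.040 + 0.291 + 0.075 + 0.044 = 0.450
  P(Y=2) = 0.162 + 0.015 + 0.064 + 0.029 = 0.270
H(X|Y) = Σ_y P(y)·H(X|Y=y):
  Y=0: P(Y=0) = 0.280, P(X|Y=0) = (213/280, 1/280, 39/280, 27/280) → H(X|Y=0) = 1.05069
  Y=1: P(Y=1) = 0.450, P(X|Y=1) = (4/45, 97/150, 1/6, 22/225) → H(X|Y=1) = 1.47589
  Y=2: P(Y=2) = 0.270, P(X|Y=2) = (3/5, 1/18, 32/135, 29/270) → H(X|Y=2) = 1.51185
H(X|Y) = 0.280·1.05069 + 0.450·1.47589 + 0.270·1.51185 = 1.36654 bits

I(X;Y) = H(X) - H(X|Y) = 1.82501 - 1.36654 = 0.4585 bits

Cross-check via I(X;Y) = H(X) + H(Y) - H(X,Y): computing H(Y) from the column sums and H(X,Y) from the 12 cells in the same way gives H(Y) = 1.54264 bits and H(X,Y) = 2.90919 bits, so
I(X;Y) = 1.82501 + 1.54264 - 2.90919 = 0.4585 bits ✓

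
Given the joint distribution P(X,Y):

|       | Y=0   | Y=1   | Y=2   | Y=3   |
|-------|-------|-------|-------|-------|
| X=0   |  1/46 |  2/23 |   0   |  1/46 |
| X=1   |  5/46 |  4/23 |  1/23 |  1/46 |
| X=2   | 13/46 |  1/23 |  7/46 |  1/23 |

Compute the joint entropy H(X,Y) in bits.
2.9721 bits

H(X,Y) = -Σ_{x,y} P(x,y) log₂ P(x,y). Per-cell terms -P(x,y)·log₂P(x,y):
  X=0: 0.12008, 0.30640, 0.00000, 0.12008
  X=1: 0.34800, 0.43888, 0.19668, 0.12008
  X=2: 0.51523, 0.19668, 0.41334, 0.19668
  (cells with P = 0 contribute 0)
Sum of the 12 terms: H(X,Y) = 2.9721 bits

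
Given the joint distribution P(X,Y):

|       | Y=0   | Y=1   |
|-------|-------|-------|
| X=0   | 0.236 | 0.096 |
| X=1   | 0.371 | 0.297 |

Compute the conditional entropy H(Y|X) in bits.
0.9501 bits

H(Y|X) = H(X,Y) - H(X)

H(X,Y) = -Σ_{x,y} P(x,y) log₂ P(x,y). Per-cell terms -P(x,y)·log₂P(x,y):
  X=0: 0.49162, 0.32456
  X=1: 0.53072, 0.52019
Sum of the 4 terms: H(X,Y) = 1.8671 bits

Marginal of X (row sums):
  P(X=0) = 0.236 + 0.096 = 0.332
  P(X=1) = 0.371 + 0.297 = 0.668
H(X) = -[0.332·log₂(0.332) + 0.668·log₂(0.668)]
  = 0.52813 + 0.38883 = 0.9170 bits

H(Y|X) = H(X,Y) - H(X) = 1.8671 - 0.9170 = 0.9501 bits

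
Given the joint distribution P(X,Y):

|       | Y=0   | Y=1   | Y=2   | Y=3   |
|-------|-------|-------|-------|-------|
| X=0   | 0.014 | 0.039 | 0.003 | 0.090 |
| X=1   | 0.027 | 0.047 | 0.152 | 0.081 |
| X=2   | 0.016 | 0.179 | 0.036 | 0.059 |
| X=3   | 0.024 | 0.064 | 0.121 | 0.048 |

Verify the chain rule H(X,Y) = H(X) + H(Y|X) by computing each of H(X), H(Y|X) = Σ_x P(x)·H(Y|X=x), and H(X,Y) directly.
H(X) = 1.9500 bits, H(Y|X) = 1.6266 bits, H(X,Y) = 3.5766 bits

Marginal of X (row sums):
  P(X=0) = 0.014 + 0.039 + 0.003 + 0.090 = 0.146
  P(X=1) = 0.027 + 0.047 + 0.152 + 0.081 = 0.307
  P(X=2) = 0.016 + 0.179 + 0.036 + 0.059 = 0.290
  P(X=3) = 0.024 + 0.064 + 0.121 + 0.048 = 0.257
H(X) = -[0.146·log₂(0.146) + 0.307·log₂(0.307) + 0.290·log₂(0.290) + 0.257·log₂(0.257)]
  = 0.4053 + 0.5230 + 0.5179 + 0.5038 = 1.9500 bits

H(Y|X) = Σ_x P(x)·H(Y|X=x):
  X=0: P(X=0) = 0.146, P(Y|X=0) = (7/73, 39/146, 3/146, 45/73) → H(Y|X=0) = 1.3785
  X=1: P(X=1) = 0.307, P(Y|X=1) = (27/307, 47/307, 152/307, 81/307) → H(Y|X=1) = 1.7323
  X=2: P(X=2) = 0.290, P(Y|X=2) = (8/145, 179/290, 18/145, 59/290) → H(Y|X=2) = 1.5013
  X=3: P(X=3) = 0.257, P(Y|X=3) = (24/257, 64/257, 121/257, 48/257) → H(Y|X=3) = 1.7827
H(Y|X) = 0.146·1.3785 + 0.307·1.7323 + 0.290·1.5013 + 0.257·1.7827 = 1.6266 bits

H(X,Y) = -Σ_{x,y} P(x,y) log₂ P(x,y). Per-cell terms -P(x,y)·log₂P(x,y):
  X=0: 0.0862, 0.1825, 0.0251, 0.3127
  X=1: 0.1407, 0.2073, 0.4131, 0.2937
  X=2: 0.0955, 0.4443, 0.1727, 0.2409
  X=3: 0.1291, 0.2538, 0.3687, 0.2103
Sum of the 16 terms: H(X,Y) = 3.5766 bits

Chain rule check:
  H(X) + H(Y|X) = 1.9500 + 1.6266 = 3.5766 bits
  H(X,Y) = 3.5766 bits
✓ Chain rule verified.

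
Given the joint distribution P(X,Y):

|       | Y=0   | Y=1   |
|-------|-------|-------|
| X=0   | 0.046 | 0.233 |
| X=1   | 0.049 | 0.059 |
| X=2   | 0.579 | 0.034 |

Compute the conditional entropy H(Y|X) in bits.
0.4770 bits

H(Y|X) = H(X,Y) - H(X)

H(X,Y) = -Σ_{x,y} P(x,y) log₂ P(x,y). Per-cell terms -P(x,y)·log₂P(x,y):
  X=0: 0.20434, 0.48967
  X=1: 0.21320, 0.24091
  X=2: 0.45646, 0.16586
Sum of the 6 terms: H(X,Y) = 1.7704 bits

Marginal of X (row sums):
  P(X=0) = 0.046 + 0.233 = 0.279
  P(X=1) = 0.049 + 0.059 = 0.108
  P(X=2) = 0.579 + 0.034 = 0.613
H(X) = -[0.279·log₂(0.279) + 0.108·log₂(0.108) + 0.613·log₂(0.613)]
  = 0.51382 + 0.34678 + 0.43280 = 1.2934 bits

H(Y|X) = H(X,Y) - H(X) = 1.7704 - 1.2934 = 0.4770 bits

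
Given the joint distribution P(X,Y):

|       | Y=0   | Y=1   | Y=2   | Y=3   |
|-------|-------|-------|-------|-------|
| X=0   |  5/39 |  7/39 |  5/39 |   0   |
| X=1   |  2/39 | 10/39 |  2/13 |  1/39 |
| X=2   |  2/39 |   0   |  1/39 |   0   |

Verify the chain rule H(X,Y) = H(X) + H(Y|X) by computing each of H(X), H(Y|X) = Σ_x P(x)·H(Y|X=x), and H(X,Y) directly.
H(X) = 1.3123 bits, H(Y|X) = 1.5219 bits, H(X,Y) = 2.8341 bits

Marginal of X (row sums):
  P(X=0) = 5/39 + 7/39 + 5/39 + 0 = 17/39
  P(X=1) = 2/39 + 10/39 + 2/13 + 1/39 = 19/39
  P(X=2) = 2/39 + 0 + 1/39 + 0 = 1/13
H(X) = -[(17/39)·log₂(17/39) + (19/39)·log₂(19/39) + (1/13)·log₂(1/13)]
  = 0.52218 + 0.50544 + 0.28465 = 1.3123 bits

H(Y|X) = Σ_x P(x)·H(Y|X=x):
  X=0: P(X=0) = 17/39, P(Y|X=0) = (5/17, 7/17, 5/17, 0) → H(Y|X=0) = 1.56565
  X=1: P(X=1) = 19/39, P(Y|X=1) = (2/19, 10/19, 6/19, 1/19) → H(Y|X=1) = 1.57798
  X=2: P(X=2) = 1/13, P(Y|X=2) = (2/3, 0, 1/3, 0) → H(Y|X=2) = 0.91830
H(Y|X) = (17/39)·1.56565 + (19/39)·1.57798 + (1/13)·0.91830 = 1.5219 bits

H(X,Y) = -Σ_{x,y} P(x,y) log₂ P(x,y). Per-cell terms -P(x,y)·log₂P(x,y):
  X=0: 0.37993, 0.44478, 0.37993, 0.00000
  X=1: 0.21976, 0.50345, 0.41545, 0.13552
  X=2: 0.21976, 0.00000, 0.13552, 0.00000
  (cells with P = 0 contribute 0)
Sum of the 12 terms: H(X,Y) = 2.8341 bits

Chain rule check:
  H(X) + H(Y|X) = 1.3123 + 1.5219 = 2.8342 bits
  H(X,Y) = 2.8341 bits
✓ Chain rule verified (Δ = 0.0001 is 4-dp rounding noise: each of the three values was rounded independently).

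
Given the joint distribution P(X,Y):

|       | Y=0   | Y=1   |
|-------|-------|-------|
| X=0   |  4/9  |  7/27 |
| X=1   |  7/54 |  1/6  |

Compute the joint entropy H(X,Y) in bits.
1.8378 bits

H(X,Y) = -Σ_{x,y} P(x,y) log₂ P(x,y). Per-cell terms -P(x,y)·log₂P(x,y):
  X=0: 0.5200, 0.5049
  X=1: 0.3821, 0.4308
Sum of the 4 terms: H(X,Y) = 1.8378 bits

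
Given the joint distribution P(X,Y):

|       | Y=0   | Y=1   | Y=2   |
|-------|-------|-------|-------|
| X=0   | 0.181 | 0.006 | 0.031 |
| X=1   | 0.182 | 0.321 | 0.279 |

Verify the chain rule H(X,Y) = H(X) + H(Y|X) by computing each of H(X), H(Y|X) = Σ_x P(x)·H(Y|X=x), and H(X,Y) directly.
H(X) = 0.7565 bits, H(Y|X) = 1.3769 bits, H(X,Y) = 2.1334 bits

Marginal of X (row sums):
  P(X=0) = 0.181 + 0.006 + 0.031 = 0.218
  P(X=1) = 0.182 + 0.321 + 0.279 = 0.782
H(X) = -[0.218·log₂(0.218) + 0.782·log₂(0.782)]
  = 0.4791 + 0.2774 = 0.7565 bits

H(Y|X) = Σ_x P(x)·H(Y|X=x):
  X=0: P(X=0) = 0.218, P(Y|X=0) = (181/218, 3/109, 31/218) → H(Y|X=0) = 0.7656
  X=1: P(X=1) = 0.782, P(Y|X=1) = (91/391, 321/782, 279/782) → H(Y|X=1) = 1.5473
H(Y|X) = 0.218·0.7656 + 0.782·1.5473 = 1.3769 bits

H(X,Y) = -Σ_{x,y} P(x,y) log₂ P(x,y). Per-cell terms -P(x,y)·log₂P(x,y):
  X=0: 0.4463, 0.0443, 0.1554
  X=1: 0.4474, 0.5262, 0.5138
Sum of the 6 terms: H(X,Y) = 2.1334 bits

Chain rule check:
  H(X) + H(Y|X) = 0.7565 + 1.3769 = 2.1334 bits
  H(X,Y) = 2.1334 bits
✓ Chain rule verified.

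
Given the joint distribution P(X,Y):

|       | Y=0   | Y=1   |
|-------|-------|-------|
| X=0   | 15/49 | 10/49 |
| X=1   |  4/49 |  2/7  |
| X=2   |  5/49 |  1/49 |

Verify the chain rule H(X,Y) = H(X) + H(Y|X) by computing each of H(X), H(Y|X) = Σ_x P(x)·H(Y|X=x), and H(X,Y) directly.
H(X) = 1.3971 bits, H(Y|X) = 0.8557 bits, H(X,Y) = 2.2528 bits

Marginal of X (row sums):
  P(X=0) = 15/49 + 10/49 = 25/49
  P(X=1) = 4/49 + 2/7 = 18/49
  P(X=2) = 5/49 + 1/49 = 6/49
H(X) = -[(25/49)·log₂(25/49) + (18/49)·log₂(18/49) + (6/49)·log₂(6/49)]
  = 0.49533 + 0.53074 + 0.37099 = 1.3971 bits

H(Y|X) = Σ_x P(x)·H(Y|X=x):
  X=0: P(X=0) = 25/49, P(Y|X=0) = (3/5, 2/5) → H(Y|X=0) = 0.97095
  X=1: P(X=1) = 18/49, P(Y|X=1) = (2/9, 7/9) → H(Y|X=1) = 0.76420
  X=2: P(X=2) = 6/49, P(Y|X=2) = (5/6, 1/6) → H(Y|X=2) = 0.65002
H(Y|X) = (25/49)·0.97095 + (18/49)·0.76420 + (6/49)·0.65002 = 0.8557 bits

H(X,Y) = -Σ_{x,y} P(x,y) log₂ P(x,y). Per-cell terms -P(x,y)·log₂P(x,y):
  X=0: 0.52280, 0.46791
  X=1: 0.29508, 0.51639
  X=2: 0.33600, 0.11459
Sum of the 6 terms: H(X,Y) = 2.2528 bits

Chain rule check:
  H(X) + H(Y|X) = 1.3971 + 0.8557 = 2.2528 bits
  H(X,Y) = 2.2528 bits
✓ Chain rule verified.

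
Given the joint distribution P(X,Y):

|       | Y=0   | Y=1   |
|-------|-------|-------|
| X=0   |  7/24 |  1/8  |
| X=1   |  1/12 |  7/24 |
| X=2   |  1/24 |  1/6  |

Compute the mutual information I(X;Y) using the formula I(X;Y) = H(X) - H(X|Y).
0.1757 bits

I(X;Y) = H(X) - H(X|Y)

Marginal of X (row sums):
  P(X=0) = 7/24 + 1/8 = 5/12
  P(X=1) = 1/12 + 7/24 = 3/8
  P(X=2) = 1/24 + 1/6 = 5/24
H(X) = -[(5/12)·log₂(5/12) + (3/8)·log₂(3/8) + (5/24)·log₂(5/24)]
  = 0.5263 + 0.5306 + 0.4715 = 1.5284 bits

Marginal of Y (column sums):
  P(Y=0) = 7/24 + 1/12 + 1/24 = 5/12
  P(Y=1) = 1/8 + 7/24 + 1/6 = 7/12
H(X|Y) = Σ_y P(y)·H(X|Y=y):
  Y=0: P(Y=0) = 5/12, P(X|Y=0) = (7/10, 1/5, 1/10) → H(X|Y=0) = 1.1568
  Y=1: P(Y=1) = 7/12, P(X|Y=1) = (3/14, 1/2, 2/7) → H(X|Y=1) = 1.4926
H(X|Y) = (5/12)·1.1568 + (7/12)·1.4926 = 1.3527 bits

I(X;Y) = H(X) - H(X|Y) = 1.5284 - 1.3527 = 0.1757 bits

Cross-check via I(X;Y) = H(X) + H(Y) - H(X,Y): computing H(Y) from the column sums and H(X,Y) from the 6 cells in the same way gives H(Y) = 0.9799 bits and H(X,Y) = 2.3326 bits, so
I(X;Y) = 1.5284 + 0.9799 - 2.3326 = 0.1757 bits ✓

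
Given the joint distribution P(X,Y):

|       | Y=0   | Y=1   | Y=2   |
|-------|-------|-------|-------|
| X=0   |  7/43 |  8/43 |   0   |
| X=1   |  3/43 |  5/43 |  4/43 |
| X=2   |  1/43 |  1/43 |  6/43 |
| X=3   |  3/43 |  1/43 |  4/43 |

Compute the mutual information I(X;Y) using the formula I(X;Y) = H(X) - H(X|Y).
0.3437 bits

I(X;Y) = H(X) - H(X|Y)

Marginal of X (row sums):
  P(X=0) = 7/43 + 8/43 + 0 = 15/43
  P(X=1) = 3/43 + 5/43 + 4/43 = 12/43
  P(X=2) = 1/43 + 1/43 + 6/43 = 8/43
  P(X=3) = 3/43 + 1/43 + 4/43 = 8/43
H(X) = -[(15/43)·log₂(15/43) + (12/43)·log₂(12/43) + (8/43)·log₂(8/43) + (8/43)·log₂(8/43)]
  = 0.5300 + 0.5139 + 0.4514 + 0.4514 = 1.9467 bits

Marginal of Y (column sums):
  P(Y=0) = 7/43 + 3/43 + 1/43 + 3/43 = 14/43
  P(Y=1) = 8/43 + 5/43 + 1/43 + 1/43 = 15/43
  P(Y=2) = 0 + 4/43 + 6/43 + 4/43 = 14/43
H(X|Y) = Σ_y P(y)·H(X|Y=y):
  Y=0: P(Y=0) = 14/43, P(X|Y=0) = (1/2, 3/14, 1/14, 3/14) → H(X|Y=0) = 1.7244
  Y=1: P(Y=1) = 15/43, P(X|Y=1) = (8/15, 1/3, 1/15, 1/15) → H(X|Y=1) = 1.5329
  Y=2: P(Y=2) = 14/43, P(X|Y=2) = (0, 2/7, 3/7, 2/7) → H(X|Y=2) = 1.5567
H(X|Y) = (14/43)·1.7244 + (15/43)·1.5329 + (14/43)·1.5567 = 1.6030 bits

I(X;Y) = H(X) - H(X|Y) = 1.9467 - 1.6030 = 0.3437 bits

Cross-check via I(X;Y) = H(X) + H(Y) - H(X,Y): computing H(Y) from the column sums and H(X,Y) from the 12 cells in the same way gives H(Y) = 1.5842 bits and H(X,Y) = 3.1872 bits, so
I(X;Y) = 1.9467 + 1.5842 - 3.1872 = 0.3437 bits ✓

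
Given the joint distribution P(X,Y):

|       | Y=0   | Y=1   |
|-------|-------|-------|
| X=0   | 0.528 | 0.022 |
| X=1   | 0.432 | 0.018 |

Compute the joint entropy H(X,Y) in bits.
1.2351 bits

H(X,Y) = -Σ_{x,y} P(x,y) log₂ P(x,y). Per-cell terms -P(x,y)·log₂P(x,y):
  X=0: 0.48649, 0.12114
  X=1: 0.52311, 0.10433
Sum of the 4 terms: H(X,Y) = 1.2351 bits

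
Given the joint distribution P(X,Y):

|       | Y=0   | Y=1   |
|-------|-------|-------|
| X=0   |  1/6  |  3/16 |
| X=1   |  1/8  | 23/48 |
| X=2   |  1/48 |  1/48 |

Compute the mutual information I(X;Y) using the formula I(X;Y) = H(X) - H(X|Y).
0.0567 bits

I(X;Y) = H(X) - H(X|Y)

Marginal of X (row sums):
  P(X=0) = 1/6 + 3/16 = 17/48
  P(X=1) = 1/8 + 23/48 = 29/48
  P(X=2) = 1/48 + 1/48 = 1/24
H(X) = -[(17/48)·log₂(17/48) + (29/48)·log₂(29/48) + (1/24)·log₂(1/24)]
  = 0.5304 + 0.4392 + 0.1910 = 1.1606 bits

Marginal of Y (column sums):
  P(Y=0) = 1/6 + 1/8 + 1/48 = 5/16
  P(Y=1) = 3/16 + 23/48 + 1/48 = 11/16
H(X|Y) = Σ_y P(y)·H(X|Y=y):
  Y=0: P(Y=0) = 5/16, P(X|Y=0) = (8/15, 2/5, 1/15) → H(X|Y=0) = 1.2729
  Y=1: P(Y=1) = 11/16, P(X|Y=1) = (3/11, 23/33, 1/33) → H(X|Y=1) = 1.0271
H(X|Y) = (5/16)·1.2729 + (11/16)·1.0271 = 1.1039 bits

I(X;Y) = H(X) - H(X|Y) = 1.1606 - 1.1039 = 0.0567 bits

Cross-check via I(X;Y) = H(X) + H(Y) - H(X,Y): computing H(Y) from the column sums and H(X,Y) from the 6 cells in the same way gives H(Y) = 0.8960 bits and H(X,Y) = 1.9999 bits, so
I(X;Y) = 1.1606 + 0.8960 - 1.9999 = 0.0567 bits ✓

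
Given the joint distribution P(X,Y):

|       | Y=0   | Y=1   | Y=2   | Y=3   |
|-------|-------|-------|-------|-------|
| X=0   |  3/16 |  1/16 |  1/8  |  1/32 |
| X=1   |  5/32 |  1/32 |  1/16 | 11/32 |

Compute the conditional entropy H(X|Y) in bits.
0.7551 bits

H(X|Y) = H(X,Y) - H(Y)

H(X,Y) = -Σ_{x,y} P(x,y) log₂ P(x,y). Per-cell terms -P(x,y)·log₂P(x,y):
  X=0: 0.45282, 0.25000, 0.37500, 0.15625
  X=1: 0.41845, 0.15625, 0.25000, 0.52957
Sum of the 8 terms: H(X,Y) = 2.5883 bits

Marginal of Y (column sums):
  P(Y=0) = 3/16 + 5/32 = 11/32
  P(Y=1) = 1/16 + 1/32 = 3/32
  P(Y=2) = 1/8 + 1/16 = 3/16
  P(Y=3) = 1/32 + 11/32 = 3/8
H(Y) = -[(11/32)·log₂(11/32) + (3/32)·log₂(3/32) + (3/16)·log₂(3/16) + (3/8)·log₂(3/8)]
  = 0.52957 + 0.32016 + 0.45282 + 0.53064 = 1.8332 bits

H(X|Y) = H(X,Y) - H(Y) = 2.5883 - 1.8332 = 0.7551 bits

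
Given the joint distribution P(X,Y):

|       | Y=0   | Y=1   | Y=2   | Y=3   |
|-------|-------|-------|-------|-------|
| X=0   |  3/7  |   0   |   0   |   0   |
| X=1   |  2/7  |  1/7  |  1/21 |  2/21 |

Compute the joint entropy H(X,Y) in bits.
1.9736 bits

H(X,Y) = -Σ_{x,y} P(x,y) log₂ P(x,y). Per-cell terms -P(x,y)·log₂P(x,y):
  X=0: 0.52388, 0.00000, 0.00000, 0.00000
  X=1: 0.51639, 0.40105, 0.20916, 0.32308
  (cells with P = 0 contribute 0)
Sum of the 8 terms: H(X,Y) = 1.9736 bits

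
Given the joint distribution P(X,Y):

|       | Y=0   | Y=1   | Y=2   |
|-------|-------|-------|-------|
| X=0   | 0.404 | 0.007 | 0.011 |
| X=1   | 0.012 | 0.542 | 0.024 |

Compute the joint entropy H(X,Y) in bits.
1.3346 bits

H(X,Y) = -Σ_{x,y} P(x,y) log₂ P(x,y). Per-cell terms -P(x,y)·log₂P(x,y):
  X=0: 0.5283, 0.0501, 0.0716
  X=1: 0.0766, 0.4789, 0.1291
Sum of the 6 terms: H(X,Y) = 1.3346 bits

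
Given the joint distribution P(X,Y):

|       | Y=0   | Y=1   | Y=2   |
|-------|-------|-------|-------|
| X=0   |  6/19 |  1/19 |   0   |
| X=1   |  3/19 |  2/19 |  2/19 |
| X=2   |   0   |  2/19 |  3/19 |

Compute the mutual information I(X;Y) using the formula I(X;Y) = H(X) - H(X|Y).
0.4773 bits

I(X;Y) = H(X) - H(X|Y)

Marginal of X (row sums):
  P(X=0) = 6/19 + 1/19 + 0 = 7/19
  P(X=1) = 3/19 + 2/19 + 2/19 = 7/19
  P(X=2) = 0 + 2/19 + 3/19 = 5/19
H(X) = -[(7/19)·log₂(7/19) + (7/19)·log₂(7/19) + (5/19)·log₂(5/19)]
  = 0.53074 + 0.53074 + 0.50684 = 1.5683 bits

Marginal of Y (column sums):
  P(Y=0) = 6/19 + 3/19 + 0 = 9/19
  P(Y=1) = 1/19 + 2/19 + 2/19 = 5/19
  P(Y=2) = 0 + 2/19 + 3/19 = 5/19
H(X|Y) = Σ_y P(y)·H(X|Y=y):
  Y=0: P(Y=0) = 9/19, P(X|Y=0) = (2/3, 1/3, 0) → H(X|Y=0) = 0.91830
  Y=1: P(Y=1) = 5/19, P(X|Y=1) = (1/5, 2/5, 2/5) → H(X|Y=1) = 1.52193
  Y=2: P(Y=2) = 5/19, P(X|Y=2) = (0, 2/5, 3/5) → H(X|Y=2) = 0.97095
H(X|Y) = (9/19)·0.91830 + (5/19)·1.52193 + (5/19)·0.97095 = 1.0910 bits

I(X;Y) = H(X) - H(X|Y) = 1.5683 - 1.0910 = 0.4773 bits

Cross-check via I(X;Y) = H(X) + H(Y) - H(X,Y): computing H(Y) from the column sums and H(X,Y) from the 9 cells in the same way gives H(Y) = 1.5243 bits and H(X,Y) = 2.6153 bits, so
I(X;Y) = 1.5683 + 1.5243 - 2.6153 = 0.4773 bits ✓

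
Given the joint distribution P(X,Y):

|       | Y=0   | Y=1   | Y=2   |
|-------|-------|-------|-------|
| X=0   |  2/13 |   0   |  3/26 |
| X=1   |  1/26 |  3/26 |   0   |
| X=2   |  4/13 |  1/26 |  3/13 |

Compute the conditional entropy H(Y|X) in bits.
1.1244 bits

H(Y|X) = H(X,Y) - H(X)

H(X,Y) = -Σ_{x,y} P(x,y) log₂ P(x,y). Per-cell terms -P(x,y)·log₂P(x,y):
  X=0: 0.415452, 0.000000, 0.359478
  X=1: 0.180786, 0.359478, 0.000000
  X=2: 0.523212, 0.180786, 0.488187
  (cells with P = 0 contribute 0)
Sum of the 9 terms: H(X,Y) = 2.50738 bits

Marginal of X (row sums):
  P(X=0) = 2/13 + 0 + 3/26 = 7/26
  P(X=1) = 1/26 + 3/26 + 0 = 2/13
  P(X=2) = 4/13 + 1/26 + 3/13 = 15/26
H(X) = -[(7/26)·log₂(7/26) + (2/13)·log₂(2/13) + (15/26)·log₂(15/26)]
  = 0.509677 + 0.415452 + 0.457817 = 1.38295 bits

H(Y|X) = H(X,Y) - H(X) = 2.50738 - 1.38295 = 1.1244 bits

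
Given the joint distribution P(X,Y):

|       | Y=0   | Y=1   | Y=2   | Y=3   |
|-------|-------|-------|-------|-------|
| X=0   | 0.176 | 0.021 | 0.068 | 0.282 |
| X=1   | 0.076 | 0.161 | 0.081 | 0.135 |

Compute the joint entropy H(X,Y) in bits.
2.7274 bits

H(X,Y) = -Σ_{x,y} P(x,y) log₂ P(x,y). Per-cell terms -P(x,y)·log₂P(x,y):
  X=0: 0.44112, 0.11704, 0.26373, 0.51500
  X=1: 0.28256, 0.42421, 0.29370, 0.39001
Sum of the 8 terms: H(X,Y) = 2.7274 bits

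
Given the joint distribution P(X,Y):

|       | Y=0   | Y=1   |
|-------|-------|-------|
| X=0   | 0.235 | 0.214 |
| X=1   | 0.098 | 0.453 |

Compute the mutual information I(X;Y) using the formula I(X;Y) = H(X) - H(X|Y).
0.0975 bits

I(X;Y) = H(X) - H(X|Y)

Marginal of X (row sums):
  P(X=0) = 0.235 + 0.214 = 0.449
  P(X=1) = 0.098 + 0.453 = 0.551
H(X) = -[0.449·log₂(0.449) + 0.551·log₂(0.551)]
  = 0.51869 + 0.47379 = 0.99248 bits

Marginal of Y (column sums):
  P(Y=0) = 0.235 + 0.098 = 0.333
  P(Y=1) = 0.214 + 0.453 = 0.667
H(X|Y) = Σ_y P(y)·H(X|Y=y):
  Y=0: P(Y=0) = 0.333, P(X|Y=0) = (235/333, 98/333) → H(X|Y=0) = 0.87420
  Y=1: P(Y=1) = 0.667, P(X|Y=1) = (214/667, 453/667) → H(X|Y=1) = 0.90529
H(X|Y) = 0.333·0.87420 + 0.667·0.90529 = 0.89494 bits

I(X;Y) = H(X) - H(X|Y) = 0.99248 - 0.89494 = 0.0975 bits

Cross-check via I(X;Y) = H(X) + H(Y) - H(X,Y): computing H(Y) from the column sums and H(X,Y) from the 4 cells in the same way gives H(Y) = 0.91796 bits and H(X,Y) = 1.81290 bits, so
I(X;Y) = 0.99248 + 0.91796 - 1.81290 = 0.0975 bits ✓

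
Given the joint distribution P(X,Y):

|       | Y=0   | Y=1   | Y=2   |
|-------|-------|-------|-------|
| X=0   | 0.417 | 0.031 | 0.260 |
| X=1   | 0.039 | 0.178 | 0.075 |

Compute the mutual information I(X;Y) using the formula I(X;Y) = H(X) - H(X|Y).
0.2956 bits

I(X;Y) = H(X) - H(X|Y)

Marginal of X (row sums):
  P(X=0) = 0.417 + 0.031 + 0.260 = 0.708
  P(X=1) = 0.039 + 0.178 + 0.075 = 0.292
H(X) = -[0.708·log₂(0.708) + 0.292·log₂(0.292)]
  = 0.3527 + 0.5186 = 0.8713 bits

Marginal of Y (column sums):
  P(Y=0) = 0.417 + 0.039 = 0.456
  P(Y=1) = 0.031 + 0.178 = 0.209
  P(Y=2) = 0.260 + 0.075 = 0.335
H(X|Y) = Σ_y P(y)·H(X|Y=y):
  Y=0: P(Y=0) = 0.456, P(X|Y=0) = (139/152, 13/152) → H(X|Y=0) = 0.4214
  Y=1: P(Y=1) = 0.209, P(X|Y=1) = (31/209, 178/209) → H(X|Y=1) = 0.6056
  Y=2: P(Y=2) = 0.335, P(X|Y=2) = (52/67, 15/67) → H(X|Y=2) = 0.7672
H(X|Y) = 0.456·0.4214 + 0.209·0.6056 + 0.335·0.7672 = 0.5757 bits

I(X;Y) = H(X) - H(X|Y) = 0.8713 - 0.5757 = 0.2956 bits

Cross-check via I(X;Y) = H(X) + H(Y) - H(X,Y): computing H(Y) from the column sums and H(X,Y) from the 6 cells in the same way gives H(Y) = 1.5172 bits and H(X,Y) = 2.0929 bits, so
I(X;Y) = 0.8713 + 1.5172 - 2.0929 = 0.2956 bits ✓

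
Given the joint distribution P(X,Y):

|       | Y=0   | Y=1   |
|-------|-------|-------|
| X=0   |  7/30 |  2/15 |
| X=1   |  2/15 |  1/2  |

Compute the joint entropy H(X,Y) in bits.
1.7651 bits

H(X,Y) = -Σ_{x,y} P(x,y) log₂ P(x,y). Per-cell terms -P(x,y)·log₂P(x,y):
  X=0: 0.4899, 0.3876
  X=1: 0.3876, 0.5000
Sum of the 4 terms: H(X,Y) = 1.7651 bits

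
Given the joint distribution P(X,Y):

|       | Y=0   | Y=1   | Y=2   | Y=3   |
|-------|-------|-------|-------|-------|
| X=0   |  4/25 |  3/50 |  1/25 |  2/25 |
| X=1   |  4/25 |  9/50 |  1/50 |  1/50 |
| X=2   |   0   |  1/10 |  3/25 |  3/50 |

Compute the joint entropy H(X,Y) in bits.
3.1807 bits

H(X,Y) = -Σ_{x,y} P(x,y) log₂ P(x,y). Per-cell terms -P(x,y)·log₂P(x,y):
  X=0: 0.4230, 0.2435, 0.1858, 0.2915
  X=1: 0.4230, 0.4453, 0.1129, 0.1129
  X=2: 0.0000, 0.3322, 0.3671, 0.2435
  (cells with P = 0 contribute 0)
Sum of the 12 terms: H(X,Y) = 3.1807 bits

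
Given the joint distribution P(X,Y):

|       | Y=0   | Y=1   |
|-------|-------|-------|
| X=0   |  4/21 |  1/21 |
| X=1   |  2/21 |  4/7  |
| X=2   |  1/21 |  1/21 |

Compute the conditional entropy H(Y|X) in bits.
0.6616 bits

H(Y|X) = H(X,Y) - H(X)

H(X,Y) = -Σ_{x,y} P(x,y) log₂ P(x,y). Per-cell terms -P(x,y)·log₂P(x,y):
  X=0: 0.45568, 0.20916
  X=1: 0.32308, 0.46135
  X=2: 0.20916, 0.20916
Sum of the 6 terms: H(X,Y) = 1.8676 bits

Marginal of X (row sums):
  P(X=0) = 4/21 + 1/21 = 5/21
  P(X=1) = 2/21 + 4/7 = 2/3
  P(X=2) = 1/21 + 1/21 = 2/21
H(X) = -[(5/21)·log₂(5/21) + (2/3)·log₂(2/3) + (2/21)·log₂(2/21)]
  = 0.49295 + 0.38998 + 0.32308 = 1.2060 bits

H(Y|X) = H(X,Y) - H(X) = 1.8676 - 1.2060 = 0.6616 bits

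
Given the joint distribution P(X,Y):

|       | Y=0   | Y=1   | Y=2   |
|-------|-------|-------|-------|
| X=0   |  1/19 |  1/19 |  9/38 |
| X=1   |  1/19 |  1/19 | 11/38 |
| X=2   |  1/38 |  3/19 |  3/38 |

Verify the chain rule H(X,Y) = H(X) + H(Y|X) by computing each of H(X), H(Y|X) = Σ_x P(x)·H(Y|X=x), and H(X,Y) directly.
H(X) = 1.5656 bits, H(Y|X) = 1.1863 bits, H(X,Y) = 2.7519 bits

Marginal of X (row sums):
  P(X=0) = 1/19 + 1/19 + 9/38 = 13/38
  P(X=1) = 1/19 + 1/19 + 11/38 = 15/38
  P(X=2) = 1/38 + 3/19 + 3/38 = 5/19
H(X) = -[(13/38)·log₂(13/38) + (15/38)·log₂(15/38) + (5/19)·log₂(5/19)]
  = 0.529404 + 0.529357 + 0.506842 = 1.5656 bits

H(Y|X) = Σ_x P(x)·H(Y|X=x):
  X=0: P(X=0) = 13/38, P(Y|X=0) = (2/13, 2/13, 9/13) → H(Y|X=0) = 1.198184
  X=1: P(X=1) = 15/38, P(Y|X=1) = (2/15, 2/15, 11/15) → H(Y|X=1) = 1.103307
  X=2: P(X=2) = 5/19, P(Y|X=2) = (1/10, 3/5, 3/10) → H(Y|X=2) = 1.295462
H(Y|X) = (13/38)·1.198184 + (15/38)·1.103307 + (5/19)·1.295462 = 1.1863 bits

H(X,Y) = -Σ_{x,y} P(x,y) log₂ P(x,y). Per-cell terms -P(x,y)·log₂P(x,y):
  X=0: 0.223575, 0.223575, 0.492158
  X=1: 0.223575, 0.223575, 0.517722
  X=2: 0.138103, 0.420468, 0.289181
Sum of the 9 terms: H(X,Y) = 2.7519 bits

Chain rule check:
  H(X) + H(Y|X) = 1.5656 + 1.1863 = 2.7519 bits
  H(X,Y) = 2.7519 bits
✓ Chain rule verified.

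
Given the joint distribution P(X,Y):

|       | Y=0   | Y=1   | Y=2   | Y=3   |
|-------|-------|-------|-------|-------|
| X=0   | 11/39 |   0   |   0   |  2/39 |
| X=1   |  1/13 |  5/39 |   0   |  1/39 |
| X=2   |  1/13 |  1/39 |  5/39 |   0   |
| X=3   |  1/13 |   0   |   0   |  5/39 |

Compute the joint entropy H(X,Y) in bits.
2.9996 bits

H(X,Y) = -Σ_{x,y} P(x,y) log₂ P(x,y). Per-cell terms -P(x,y)·log₂P(x,y):
  X=0: 0.51502, 0.00000, 0.00000, 0.21976
  X=1: 0.28465, 0.37993, 0.00000, 0.13552
  X=2: 0.28465, 0.13552, 0.37993, 0.00000
  X=3: 0.28465, 0.00000, 0.00000, 0.37993
  (cells with P = 0 contribute 0)
Sum of the 16 terms: H(X,Y) = 2.9996 bits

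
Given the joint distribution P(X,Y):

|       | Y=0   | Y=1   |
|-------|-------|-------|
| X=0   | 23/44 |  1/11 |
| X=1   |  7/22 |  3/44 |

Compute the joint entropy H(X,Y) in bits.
1.5935 bits

H(X,Y) = -Σ_{x,y} P(x,y) log₂ P(x,y). Per-cell terms -P(x,y)·log₂P(x,y):
  X=0: 0.48920, 0.31449
  X=1: 0.52566, 0.26417
Sum of the 4 terms: H(X,Y) = 1.5935 bits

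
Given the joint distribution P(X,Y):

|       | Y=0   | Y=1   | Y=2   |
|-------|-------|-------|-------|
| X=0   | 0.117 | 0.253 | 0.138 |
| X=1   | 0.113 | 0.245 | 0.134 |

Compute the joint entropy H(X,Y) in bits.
2.4993 bits

H(X,Y) = -Σ_{x,y} P(x,y) log₂ P(x,y). Per-cell terms -P(x,y)·log₂P(x,y):
  X=0: 0.3622, 0.5016, 0.3943
  X=1: 0.3555, 0.4971, 0.3886
Sum of the 6 terms: H(X,Y) = 2.4993 bits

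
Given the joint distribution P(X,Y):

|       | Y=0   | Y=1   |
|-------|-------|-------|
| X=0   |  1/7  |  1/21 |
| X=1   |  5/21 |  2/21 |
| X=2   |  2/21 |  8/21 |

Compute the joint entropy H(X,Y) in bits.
2.2797 bits

H(X,Y) = -Σ_{x,y} P(x,y) log₂ P(x,y). Per-cell terms -P(x,y)·log₂P(x,y):
  X=0: 0.40105, 0.20916
  X=1: 0.49295, 0.32308
  X=2: 0.32308, 0.53041
Sum of the 6 terms: H(X,Y) = 2.2797 bits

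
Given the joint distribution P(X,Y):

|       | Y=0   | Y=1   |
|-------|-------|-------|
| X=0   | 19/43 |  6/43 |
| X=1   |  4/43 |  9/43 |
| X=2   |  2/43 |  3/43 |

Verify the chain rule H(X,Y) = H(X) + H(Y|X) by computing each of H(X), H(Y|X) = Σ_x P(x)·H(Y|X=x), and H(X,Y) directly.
H(X) = 1.3376 bits, H(Y|X) = 0.8444 bits, H(X,Y) = 2.1820 bits

Marginal of X (row sums):
  P(X=0) = 19/43 + 6/43 = 25/43
  P(X=1) = 4/43 + 9/43 = 13/43
  P(X=2) = 2/43 + 3/43 = 5/43
H(X) = -[(25/43)·log₂(25/43) + (13/43)·log₂(13/43) + (5/43)·log₂(5/43)]
  = 0.45489 + 0.52176 + 0.36097 = 1.3376 bits

H(Y|X) = Σ_x P(x)·H(Y|X=x):
  X=0: P(X=0) = 25/43, P(Y|X=0) = (19/25, 6/25) → H(Y|X=0) = 0.79504
  X=1: P(X=1) = 13/43, P(Y|X=1) = (4/13, 9/13) → H(Y|X=1) = 0.89049
  X=2: P(X=2) = 5/43, P(Y|X=2) = (2/5, 3/5) → H(Y|X=2) = 0.97095
H(Y|X) = (25/43)·0.79504 + (13/43)·0.89049 + (5/43)·0.97095 = 0.8444 bits

H(X,Y) = -Σ_{x,y} P(x,y) log₂ P(x,y). Per-cell terms -P(x,y)·log₂P(x,y):
  X=0: 0.52066, 0.39646
  X=1: 0.31872, 0.47226
  X=2: 0.20587, 0.26800
Sum of the 6 terms: H(X,Y) = 2.1820 bits

Chain rule check:
  H(X) + H(Y|X) = 1.3376 + 0.8444 = 2.1820 bits
  H(X,Y) = 2.1820 bits
✓ Chain rule verified.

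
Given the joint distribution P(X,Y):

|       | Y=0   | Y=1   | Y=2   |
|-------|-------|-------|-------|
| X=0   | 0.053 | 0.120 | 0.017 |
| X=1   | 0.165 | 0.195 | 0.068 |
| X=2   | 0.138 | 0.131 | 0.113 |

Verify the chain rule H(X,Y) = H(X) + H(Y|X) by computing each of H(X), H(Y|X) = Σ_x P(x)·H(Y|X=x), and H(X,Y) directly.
H(X) = 1.5096 bits, H(Y|X) = 1.4684 bits, H(X,Y) = 2.9780 bits

Marginal of X (row sums):
  P(X=0) = 0.053 + 0.120 + 0.017 = 0.190
  P(X=1) = 0.165 + 0.195 + 0.068 = 0.428
  P(X=2) = 0.138 + 0.131 + 0.113 = 0.382
H(X) = -[0.190·log₂(0.190) + 0.428·log₂(0.428) + 0.382·log₂(0.382)]
  = 0.45523 + 0.52401 + 0.53035 = 1.5096 bits

H(Y|X) = Σ_x P(x)·H(Y|X=x):
  X=0: P(X=0) = 0.190, P(Y|X=0) = (53/190, 12/19, 17/190) → H(Y|X=0) = 1.24410
  X=1: P(X=1) = 0.428, P(Y|X=1) = (165/428, 195/428, 17/107) → H(Y|X=1) = 1.46852
  X=2: P(X=2) = 0.382, P(Y|X=2) = (69/191, 131/382, 113/382) → H(Y|X=2) = 1.57995
H(Y|X) = 0.190·1.24410 + 0.428·1.46852 + 0.382·1.57995 = 1.4684 bits

H(X,Y) = -Σ_{x,y} P(x,y) log₂ P(x,y). Per-cell terms -P(x,y)·log₂P(x,y):
  X=0: 0.22461, 0.36707, 0.09993
  X=1: 0.42891, 0.45990, 0.26373
  X=2: 0.39430, 0.38414, 0.35545
Sum of the 9 terms: H(X,Y) = 2.9780 bits

Chain rule check:
  H(X) + H(Y|X) = 1.5096 + 1.4684 = 2.9780 bits
  H(X,Y) = 2.9780 bits
✓ Chain rule verified.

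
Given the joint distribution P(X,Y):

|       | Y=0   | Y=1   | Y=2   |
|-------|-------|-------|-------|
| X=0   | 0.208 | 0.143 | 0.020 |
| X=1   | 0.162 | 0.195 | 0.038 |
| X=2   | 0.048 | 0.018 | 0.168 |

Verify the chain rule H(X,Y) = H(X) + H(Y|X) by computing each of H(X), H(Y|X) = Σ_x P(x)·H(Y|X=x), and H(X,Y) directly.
H(X) = 1.5504 bits, H(Y|X) = 1.2465 bits, H(X,Y) = 2.7968 bits

Marginal of X (row sums):
  P(X=0) = 0.208 + 0.143 + 0.020 = 0.371
  P(X=1) = 0.162 + 0.195 + 0.038 = 0.395
  P(X=2) = 0.048 + 0.018 + 0.168 = 0.234
H(X) = -[0.371·log₂(0.371) + 0.395·log₂(0.395) + 0.234·log₂(0.234)]
  = 0.530719 + 0.529330 + 0.490328 = 1.5504 bits

H(Y|X) = Σ_x P(x)·H(Y|X=x):
  X=0: P(X=0) = 0.371, P(Y|X=0) = (208/371, 143/371, 20/371) → H(Y|X=0) = 1.225325
  X=1: P(X=1) = 0.395, P(Y|X=1) = (162/395, 39/79, 38/395) → H(Y|X=1) = 1.355060
  X=2: P(X=2) = 0.234, P(Y|X=2) = (8/39, 1/13, 28/39) → H(Y|X=2) = 1.096663
H(Y|X) = 0.371·1.225325 + 0.395·1.355060 + 0.234·1.096663 = 1.2465 bits

H(X,Y) = -Σ_{x,y} P(x,y) log₂ P(x,y). Per-cell terms -P(x,y)·log₂P(x,y):
  X=0: 0.471192, 0.401246, 0.112877
  X=1: 0.425401, 0.459899, 0.179279
  X=2: 0.210279, 0.104325, 0.432342
Sum of the 9 terms: H(X,Y) = 2.7968 bits

Chain rule check:
  H(X) + H(Y|X) = 1.5504 + 1.2465 = 2.7969 bits
  H(X,Y) = 2.7968 bits
✓ Chain rule verified (Δ = 0.0001 is 4-dp rounding noise: each of the three values was rounded independently).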